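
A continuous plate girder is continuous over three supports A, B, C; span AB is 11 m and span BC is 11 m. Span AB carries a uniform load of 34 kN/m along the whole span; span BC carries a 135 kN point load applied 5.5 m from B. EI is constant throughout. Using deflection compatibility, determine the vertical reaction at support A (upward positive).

Insert a hinge at B; M_B is the redundant, and each span becomes simply supported.
Discontinuity in slope at B on the released structure — sum the simple-span end rotations:
  span AB: UDL 34: wL³/(24EI) = 1886/EI
  span BC: point load 135 at a = 5.5: Pab(L + b)/(6LEI) = 1021/EI
  relative rotation θ_0 = (1886 + 1021)/EI = 2907/EI
A unit hogging moment at B produces rotation L₁/(3EI) + L₂/(3EI) = 7.333/EI.
Compatibility: M_B·(L₁+L₂)/(3EI) = θ_0, giving M_B = 396.3 kN·m (hogging).
Span AB, ΣM about A with M_B applied at B: R_B^{AB}·11 = 2057 + 396.3, so R_B^{AB} = 223 kN and R_A = 374 − 223 = 151 kN.

R_A = 151 kN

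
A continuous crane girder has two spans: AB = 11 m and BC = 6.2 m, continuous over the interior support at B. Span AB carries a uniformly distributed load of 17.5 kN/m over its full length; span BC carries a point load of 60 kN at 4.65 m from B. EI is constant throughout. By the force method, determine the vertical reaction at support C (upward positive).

R_C = 15.16 kN

Take M_B as the redundant. Released structure: two simple spans AB and BC with a hinge at B.
End slopes at the hinge B, treating each span as simply supported:
  span AB: UDL 17.5: wL³/(24EI) = 970.5/EI
  span BC: point load 60 at a = 4.65: Pab(L + b)/(6LEI) = 90.09/EI
  relative rotation θ_0 = (970.5 + 90.09)/EI = 1061/EI
A unit hogging moment at B produces rotation L₁/(3EI) + L₂/(3EI) = 5.733/EI.
Slope continuity at B: θ_0 = M_B·5.733/EI, so M_B = 1061/5.733 = 185 kN·m (hogging).
Span BC, ΣM about C: R_B^{BC}·6.2 = 93 + 185, so R_B^{BC} = 44.84 kN and R_C = 60 − 44.84 = 15.16 kN.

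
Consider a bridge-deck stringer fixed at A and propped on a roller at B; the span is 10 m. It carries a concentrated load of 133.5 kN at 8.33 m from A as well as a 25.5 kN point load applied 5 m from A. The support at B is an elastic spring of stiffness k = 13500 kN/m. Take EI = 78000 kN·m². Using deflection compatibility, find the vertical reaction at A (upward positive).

Release the roller at B. Primary structure: cantilever fixed at A.
Free-end deflection of the primary structure under the applied loading (downward +):
  point load 133.5 at a = 8.33: Pa²(3L − a)/(6EI) = 33456/EI
  point load 25.5 at a = 5: Pa²(3L − a)/(6EI) = 2656/EI
  δ_0 = 36113/EI
Tip deflection under a unit load at B: L³/(3EI) = 333.3/EI.
With EI = 78000 kN·m²: δ_0 = 0.46298 m and δ_{BB} = 0.004274 m/kN.
Compatibility — the spring shortens by R_B/k under the reaction it provides: δ_0 − R_B·δ_{BB} = R_B/k. With 1/k = 0.000074 m/kN, R_B = δ_0 / (δ_{BB} + 1/k) = 0.46298 / (0.004274 + 0.000074) = 106.5 kN.
Vertical equilibrium: R_A = ΣP − R_B = 159 − 106.5 = 52.51 kN.

R_A = 52.51 kN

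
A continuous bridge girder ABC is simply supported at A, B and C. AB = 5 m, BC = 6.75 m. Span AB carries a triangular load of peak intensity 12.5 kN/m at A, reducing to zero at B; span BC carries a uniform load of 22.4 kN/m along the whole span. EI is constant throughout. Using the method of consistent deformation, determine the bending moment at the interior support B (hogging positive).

M_B = 81.04 kN·m

Release continuity at B by inserting a hinge; the redundant is the internal moment M_B. The primary structure is two simply-supported spans AB and BC.
Rotations at B on the released spans (each span's end-slope, ×1/EI):
  span AB: triangular load, peak 12.5: 7w₀L³/(360EI) = 30.38/EI
  span BC: UDL 22.4: wL³/(24EI) = 287/EI
  relative rotation θ_0 = (30.38 + 287)/EI = 317.4/EI
A unit hogging moment at B produces rotation L₁/(3EI) + L₂/(3EI) = 3.917/EI.
Compatibility: M_B·(L₁+L₂)/(3EI) = θ_0, giving M_B = 81.04 kN·m (hogging).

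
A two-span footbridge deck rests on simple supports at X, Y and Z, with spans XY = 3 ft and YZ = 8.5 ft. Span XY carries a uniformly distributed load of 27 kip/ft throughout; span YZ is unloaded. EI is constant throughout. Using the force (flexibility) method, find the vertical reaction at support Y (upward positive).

R_Y = 44.07 kip

Take M_Y as the redundant. Released structure: two simple spans XY and YZ with a hinge at Y.
End slopes at the hinge Y, treating each span as simply supported:
  span XY: UDL 27: wL³/(24EI) = 30.38/EI
  relative rotation θ_0 = (30.38 + 0)/EI = 30.38/EI
A unit hogging moment at Y produces rotation L₁/(3EI) + L₂/(3EI) = 3.833/EI.
Slope continuity at Y: θ_0 = M_Y·3.833/EI, so M_Y = 30.38/3.833 = 7.924 kip·ft (hogging).
Span XY, ΣM about X with M_Y applied at Y: R_Y^{XY}·3 = 121.5 + 7.924, so R_Y^{XY} = 43.14 kip and R_X = 81 − 43.14 = 37.86 kip.
Span YZ, ΣM about Z: R_Y^{YZ}·8.5 = 0 + 7.924, so R_Y^{YZ} = 0.9322 kip and R_Z = 0 − 0.9322 = -0.9322 kip.
R_Y = 43.14 + 0.9322 = 44.07 kip.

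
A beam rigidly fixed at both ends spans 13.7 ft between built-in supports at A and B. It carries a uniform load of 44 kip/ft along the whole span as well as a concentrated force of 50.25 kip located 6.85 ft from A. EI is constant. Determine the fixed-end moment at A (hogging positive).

Take the two fixed-end moments M_A, M_B as redundants; the released structure is the simple span AB.
On the primary (simply-supported) span, the end slopes from the loading are:
  at A: UDL 44: wL³/(24EI) = 4714/EI
  at B: UDL 44: wL³/(24EI) = 4714/EI
  at A: point load 50.25 at a = 6.85: Pab(L + b)/(6LEI) = 589.5/EI
  at B: point load 50.25 at a = 6.85: Pab(L + a)/(6LEI) = 589.5/EI
  θ_A0 = 5304/EI,  θ_B0 = 5304/EI
Flexibility coefficients: a unit moment at one end gives L/(3EI) there and L/(6EI) at the far end, so f₁₁ = f₂₂ = 4.567/EI and f₁₂ = f₂₁ = 2.283/EI.
Compatibility — zero rotation at each built-in end:
  4.567 M_A + 2.283 M_B = 5304
  2.283 M_A + 4.567 M_B = 5304
Solving the pair gives M_A = 774.2 kip·ft and M_B = 774.2 kip·ft (hogging).

M_A = 774.2 kip·ft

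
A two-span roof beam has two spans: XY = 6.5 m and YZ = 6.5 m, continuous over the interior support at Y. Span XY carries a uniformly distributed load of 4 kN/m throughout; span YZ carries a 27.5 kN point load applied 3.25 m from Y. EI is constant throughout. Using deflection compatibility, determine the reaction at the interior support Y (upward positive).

R_Y = 35.16 kN

Insert a hinge at Y; M_Y is the redundant, and each span becomes simply supported.
Rotations at Y on the released spans (each span's end-slope, ×1/EI):
  span XY: UDL 4: wL³/(24EI) = 45.77/EI
  span YZ: point load 27.5 at a = 3.25: Pab(L + b)/(6LEI) = 72.62/EI
  relative rotation θ_0 = (45.77 + 72.62)/EI = 118.4/EI
A unit hogging moment at Y produces rotation L₁/(3EI) + L₂/(3EI) = 4.333/EI.
Compatibility: M_Y·(L₁+L₂)/(3EI) = θ_0, giving M_Y = 27.32 kN·m (hogging).
Span XY, ΣM about X with M_Y applied at Y: R_Y^{XY}·6.5 = 84.5 + 27.32, so R_Y^{XY} = 17.2 kN and R_X = 26 − 17.2 = 8.797 kN.
Span YZ, ΣM about Z: R_Y^{YZ}·6.5 = 89.38 + 27.32, so R_Y^{YZ} = 17.95 kN and R_Z = 27.5 − 17.95 = 9.547 kN.
R_Y = 17.2 + 17.95 = 35.16 kN.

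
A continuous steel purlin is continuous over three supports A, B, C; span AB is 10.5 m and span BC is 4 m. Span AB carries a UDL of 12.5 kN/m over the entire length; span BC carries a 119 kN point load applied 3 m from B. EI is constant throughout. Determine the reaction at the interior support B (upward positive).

Take M_B as the redundant. Released structure: two simple spans AB and BC with a hinge at B.
Discontinuity in slope at B on the released structure — sum the simple-span end rotations:
  span AB: UDL 12.5: wL³/(24EI) = 602.9/EI
  span BC: point load 119 at a = 3: Pab(L + b)/(6LEI) = 74.38/EI
  relative rotation θ_0 = (602.9 + 74.38)/EI = 677.3/EI
A unit hogging moment at B produces rotation L₁/(3EI) + L₂/(3EI) = 4.833/EI.
Slope continuity at B: θ_0 = M_B·4.833/EI, so M_B = 677.3/4.833 = 140.1 kN·m (hogging).
Span AB, ΣM about A with M_B applied at B: R_B^{AB}·10.5 = 689.1 + 140.1, so R_B^{AB} = 78.97 kN and R_A = 131.2 − 78.97 = 52.28 kN.
Span BC, ΣM about C: R_B^{BC}·4 = 119 + 140.1, so R_B^{BC} = 64.78 kN and R_C = 119 − 64.78 = 54.22 kN.
R_B = 78.97 + 64.78 = 143.8 kN.

R_B = 143.8 kN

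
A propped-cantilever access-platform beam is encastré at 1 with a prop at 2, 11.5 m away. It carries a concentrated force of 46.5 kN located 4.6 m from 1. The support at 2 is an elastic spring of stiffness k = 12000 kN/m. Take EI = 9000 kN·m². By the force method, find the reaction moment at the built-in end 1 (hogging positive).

Release the roller at 2. Primary structure: cantilever fixed at 1.
Downward deflection at the released point 2 due to the loads:
  point load 46.5 at a = 4.6: Pa²(3L − a)/(6EI) = 4903/EI
Tip deflection under a unit load at 2: L³/(3EI) = 507/EI.
With EI = 9000 kN·m²: δ_0 = 0.54481 m and δ_{22} = 0.056329 m/kN.
Compatibility — the spring shortens by R_2/k under the reaction it provides: δ_0 − R_2·δ_{22} = R_2/k. With 1/k = 0.000083 m/kN, R_2 = δ_0 / (δ_{22} + 1/k) = 0.54481 / (0.056329 + 0.000083) = 9.658 kN.
Moment equilibrium about 1: M_1 = Σ(load moments about 1) − R_2·L = 213.9 − 9.658×11.5 = 102.8 kN·m.

M_1 = 102.8 kN·m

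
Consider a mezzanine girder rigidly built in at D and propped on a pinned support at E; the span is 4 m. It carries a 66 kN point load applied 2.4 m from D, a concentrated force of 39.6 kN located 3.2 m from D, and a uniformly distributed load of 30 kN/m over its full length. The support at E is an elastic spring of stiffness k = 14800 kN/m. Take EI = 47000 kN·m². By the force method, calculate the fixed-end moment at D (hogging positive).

Take the reaction at E as the redundant and release it; the primary structure is a cantilever fixed at D.
Downward deflection at the released point E due to the loads:
  point load 66 at a = 2.4: Pa²(3L − a)/(6EI) = 608.3/EI
  point load 39.6 at a = 3.2: Pa²(3L − a)/(6EI) = 594.7/EI
  UDL 30: wL⁴/(8EI) = 960/EI
  δ_0 = 2163/EI
Tip deflection under a unit load at E: L³/(3EI) = 21.33/EI.
With EI = 47000 kN·m²: δ_0 = 0.046021 m and δ_{EE} = 0.000454 m/kN.
Compatibility — the spring shortens by R_E/k under the reaction it provides: δ_0 − R_E·δ_{EE} = R_E/k. With 1/k = 0.000068 m/kN, R_E = δ_0 / (δ_{EE} + 1/k) = 0.046021 / (0.000454 + 0.000068) = 88.25 kN.
Moment equilibrium about D: M_D = Σ(load moments about D) − R_E·L = 525.1 − 88.25×4 = 172.1 kN·m.

M_D = 172.1 kN·m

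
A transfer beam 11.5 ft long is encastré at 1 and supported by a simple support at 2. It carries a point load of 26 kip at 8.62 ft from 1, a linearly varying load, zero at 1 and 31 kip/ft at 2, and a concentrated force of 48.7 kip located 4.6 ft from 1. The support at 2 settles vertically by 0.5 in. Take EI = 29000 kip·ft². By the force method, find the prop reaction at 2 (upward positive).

Choose R_2 as the redundant. The primary structure is the cantilever fixed at 1.
Deflection at 2 on the released cantilever, summing each load's contribution:
  point load 26 at a = 8.62: Pa²(3L − a)/(6EI) = 8333/EI
  triangular load, peak 31 at the free end: 11w₀L⁴/(120EI) = 49701/EI
  point load 48.7 at a = 4.6: Pa²(3L − a)/(6EI) = 5135/EI
  δ_0 = 63169/EI
Tip deflection under a unit load at 2: L³/(3EI) = 507/EI.
With EI = 29000 kip·ft²: δ_0 = 2.1782 ft and δ_{22} = 0.017481 ft/kip.
Compatibility — the beam at 2 must follow the support down by 0.04167 ft: δ_0 − R_2·δ_{22} = 0.04167, so R_2 = (2.1782 − 0.04167)/0.017481 = 122.2 kip.

R_2 = 122.2 kip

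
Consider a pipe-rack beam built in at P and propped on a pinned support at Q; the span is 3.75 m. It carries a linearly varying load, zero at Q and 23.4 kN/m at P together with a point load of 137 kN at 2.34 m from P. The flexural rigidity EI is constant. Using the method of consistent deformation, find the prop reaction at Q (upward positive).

Choose R_Q as the redundant. The primary structure is the cantilever fixed at P.
Downward deflection at the released point Q due to the loads:
  triangular load, peak 23.4 at the fixed end: w₀L⁴/(30EI) = 154.2/EI
  point load 137 at a = 2.34: Pa²(3L − a)/(6EI) = 1114/EI
  δ_0 = 1268/EI
Tip deflection under a unit load at Q: L³/(3EI) = 17.58/EI.
Compatibility at Q: δ_0 − R_Q·δ_{QQ} = 0, so R_Q = 1268/17.58 = 72.15 kN.

R_Q = 72.15 kN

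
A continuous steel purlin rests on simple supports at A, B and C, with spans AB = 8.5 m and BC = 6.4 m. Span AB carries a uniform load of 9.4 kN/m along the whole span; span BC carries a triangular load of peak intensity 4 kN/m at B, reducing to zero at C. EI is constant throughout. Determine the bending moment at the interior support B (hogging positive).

M_B = 53.12 kN·m

Take M_B as the redundant. Released structure: two simple spans AB and BC with a hinge at B.
Rotations at B on the released spans (each span's end-slope, ×1/EI):
  span AB: UDL 9.4: wL³/(24EI) = 240.5/EI
  span BC: triangular load, peak 4: w₀L³/(45EI) = 23.3/EI
  relative rotation θ_0 = (240.5 + 23.3)/EI = 263.8/EI
A unit hogging moment at B produces rotation L₁/(3EI) + L₂/(3EI) = 4.967/EI.
Slope continuity at B: θ_0 = M_B·4.967/EI, so M_B = 263.8/4.967 = 53.12 kN·m (hogging).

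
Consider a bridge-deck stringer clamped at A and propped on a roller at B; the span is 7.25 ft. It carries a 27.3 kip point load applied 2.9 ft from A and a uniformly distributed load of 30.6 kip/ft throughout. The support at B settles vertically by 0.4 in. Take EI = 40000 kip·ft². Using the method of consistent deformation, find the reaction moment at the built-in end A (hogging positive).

M_A = 315.2 kip·ft

Release the roller at B. Primary structure: cantilever fixed at A.
Downward deflection at the released point B due to the loads:
  point load 27.3 at a = 2.9: Pa²(3L − a)/(6EI) = 721.3/EI
  UDL 30.6: wL⁴/(8EI) = 10568/EI
  δ_0 = 11289/EI
Flexibility coefficient — unit upward force at B: δ_{BB} = L³/(3EI) = 127/EI.
With EI = 40000 kip·ft²: δ_0 = 0.28223 ft and δ_{BB} = 0.003176 ft/kip.
Compatibility — the beam at B must follow the support down by 0.03333 ft: δ_0 − R_B·δ_{BB} = 0.03333, so R_B = (0.28223 − 0.03333)/0.003176 = 78.38 kip.
Moment equilibrium about A: M_A = Σ(load moments about A) − R_B·L = 883.4 − 78.38×7.25 = 315.2 kip·ft.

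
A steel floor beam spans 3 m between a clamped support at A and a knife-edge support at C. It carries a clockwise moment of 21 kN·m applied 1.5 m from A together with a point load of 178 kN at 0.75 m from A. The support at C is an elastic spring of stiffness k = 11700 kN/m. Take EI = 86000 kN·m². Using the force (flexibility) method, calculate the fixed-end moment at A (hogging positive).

M_A = 116.2 kN·m

Choose R_C as the redundant. The primary structure is the cantilever fixed at A.
Primary-structure tip deflection at C by superposition:
  clockwise couple 21 at a = 1.5: M₀a(2L − a)/(2EI) = 70.88/EI
  point load 178 at a = 0.75: Pa²(3L − a)/(6EI) = 137.7/EI
  δ_0 = 208.5/EI
Tip deflection under a unit load at C: L³/(3EI) = 9/EI.
With EI = 86000 kN·m²: δ_0 = 0.002425 m and δ_{CC} = 0.000105 m/kN.
Compatibility — the spring shortens by R_C/k under the reaction it provides: δ_0 − R_C·δ_{CC} = R_C/k. With 1/k = 0.000085 m/kN, R_C = δ_0 / (δ_{CC} + 1/k) = 0.002425 / (0.000105 + 0.000085) = 12.75 kN.
Moment equilibrium about A: M_A = Σ(load moments about A) − R_C·L = 154.5 − 12.75×3 = 116.2 kN·m.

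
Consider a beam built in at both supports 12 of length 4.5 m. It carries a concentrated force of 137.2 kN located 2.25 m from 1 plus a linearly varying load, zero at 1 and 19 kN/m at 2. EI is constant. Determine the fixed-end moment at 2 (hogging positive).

M_2 = 96.41 kN·m

Take the two fixed-end moments M_1, M_2 as redundants; the released structure is the simple span 12.
End rotations of the released simple span under the applied load (×1/EI):
  at 1: point load 137.2 at a = 2.25: Pab(L + b)/(6LEI) = 173.6/EI
  at 2: point load 137.2 at a = 2.25: Pab(L + a)/(6LEI) = 173.6/EI
  at 1: triangular load, peak 19: 7w₀L³/(360EI) = 33.67/EI
  at 2: triangular load, peak 19: w₀L³/(45EI) = 38.48/EI
  θ_10 = 207.3/EI,  θ_20 = 212.1/EI
Flexibility coefficients: a unit moment at one end gives L/(3EI) there and L/(6EI) at the far end, so f₁₁ = f₂₂ = 1.5/EI and f₁₂ = f₂₁ = 0.75/EI.
Compatibility — zero rotation at each built-in end:
  1.5 M_1 + 0.75 M_2 = 207.3
  0.75 M_1 + 1.5 M_2 = 212.1
Solving the pair gives M_1 = 90 kN·m and M_2 = 96.41 kN·m (hogging).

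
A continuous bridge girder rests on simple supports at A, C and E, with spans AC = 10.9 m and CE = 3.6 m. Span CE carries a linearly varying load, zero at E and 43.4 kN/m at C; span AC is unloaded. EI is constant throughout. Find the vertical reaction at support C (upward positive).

Take M_C as the redundant. Released structure: two simple spans AC and CE with a hinge at C.
End slopes at the hinge C, treating each span as simply supported:
  span CE: triangular load, peak 43.4: w₀L³/(45EI) = 45/EI
  relative rotation θ_0 = (0 + 45)/EI = 45/EI
A unit hogging moment at C produces rotation L₁/(3EI) + L₂/(3EI) = 4.833/EI.
Slope continuity at C: θ_0 = M_C·4.833/EI, so M_C = 45/4.833 = 9.31 kN·m (hogging).
Span AC, ΣM about A with M_C applied at C: R_C^{AC}·10.9 = 0 + 9.31, so R_C^{AC} = 0.8541 kN and R_A = 0 − 0.8541 = -0.8541 kN.
Span CE, ΣM about E: R_C^{CE}·3.6 = 187.5 + 9.31, so R_C^{CE} = 54.67 kN and R_E = 78.12 − 54.67 = 23.45 kN.
R_C = 0.8541 + 54.67 = 55.52 kN.

R_C = 55.52 kN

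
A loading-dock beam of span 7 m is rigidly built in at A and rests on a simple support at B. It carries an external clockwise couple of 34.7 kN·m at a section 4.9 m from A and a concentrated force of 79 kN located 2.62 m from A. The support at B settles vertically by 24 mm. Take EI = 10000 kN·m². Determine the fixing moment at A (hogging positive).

M_A = 107.3 kN·m

Take the reaction at B as the redundant and release it; the primary structure is a cantilever fixed at A.
Primary-structure tip deflection at B by superposition:
  clockwise couple 34.7 at a = 4.9: M₀a(2L − a)/(2EI) = 773.6/EI
  point load 79 at a = 2.62: Pa²(3L − a)/(6EI) = 1661/EI
  δ_0 = 2435/EI
Tip deflection under a unit load at B: L³/(3EI) = 114.3/EI.
With EI = 10000 kN·m²: δ_0 = 0.24348 m and δ_{BB} = 0.011433 m/kN.
Compatibility — the beam at B must follow the support down by 0.024 m: δ_0 − R_B·δ_{BB} = 0.024, so R_B = (0.24348 − 0.024)/0.011433 = 19.2 kN.
Moment equilibrium about A: M_A = Σ(load moments about A) − R_B·L = 241.7 − 19.2×7 = 107.3 kN·m.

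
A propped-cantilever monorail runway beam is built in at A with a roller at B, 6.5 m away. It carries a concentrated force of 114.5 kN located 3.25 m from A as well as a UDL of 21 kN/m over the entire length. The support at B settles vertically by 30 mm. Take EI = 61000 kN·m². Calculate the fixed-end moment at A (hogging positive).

M_A = 380.4 kN·m

Choose R_B as the redundant. The primary structure is the cantilever fixed at A.
Deflection at B on the released cantilever, summing each load's contribution:
  point load 114.5 at a = 3.25: Pa²(3L − a)/(6EI) = 3275/EI
  UDL 21: wL⁴/(8EI) = 4686/EI
  δ_0 = 7961/EI
Flexibility coefficient — unit upward force at B: δ_{BB} = L³/(3EI) = 91.54/EI.
With EI = 61000 kN·m²: δ_0 = 0.13051 m and δ_{BB} = 0.001501 m/kN.
Compatibility — the beam at B must follow the support down by 0.03 m: δ_0 − R_B·δ_{BB} = 0.03, so R_B = (0.13051 − 0.03)/0.001501 = 66.98 kN.
Moment equilibrium about A: M_A = Σ(load moments about A) − R_B·L = 815.8 − 66.98×6.5 = 380.4 kN·m.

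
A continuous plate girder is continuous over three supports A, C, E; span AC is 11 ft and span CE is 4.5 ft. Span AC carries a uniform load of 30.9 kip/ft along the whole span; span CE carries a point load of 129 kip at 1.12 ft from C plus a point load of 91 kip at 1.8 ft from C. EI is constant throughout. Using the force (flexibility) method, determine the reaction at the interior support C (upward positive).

R_C = 441.1 kip

Release continuity at C by inserting a hinge; the redundant is the internal moment M_C. The primary structure is two simply-supported spans AC and CE.
Discontinuity in slope at C on the released structure — sum the simple-span end rotations:
  span AC: UDL 30.9: wL³/(24EI) = 1714/EI
  span CE: point load 129 at a = 1.12: Pab(L + b)/(6LEI) = 142.5/EI
  span CE: point load 91 at a = 1.8: Pab(L + b)/(6LEI) = 117.9/EI
  relative rotation θ_0 = (1714 + 260.5)/EI = 1974/EI
A unit hogging moment at C produces rotation L₁/(3EI) + L₂/(3EI) = 5.167/EI.
Slope continuity at C: θ_0 = M_C·5.167/EI, so M_C = 1974/5.167 = 382.1 kip·ft (hogging).
Span AC, ΣM about A with M_C applied at C: R_C^{AC}·11 = 1869 + 382.1, so R_C^{AC} = 204.7 kip and R_A = 339.9 − 204.7 = 135.2 kip.
Span CE, ΣM about E: R_C^{CE}·4.5 = 681.7 + 382.1, so R_C^{CE} = 236.4 kip and R_E = 220 − 236.4 = -16.4 kip.
R_C = 204.7 + 236.4 = 441.1 kip.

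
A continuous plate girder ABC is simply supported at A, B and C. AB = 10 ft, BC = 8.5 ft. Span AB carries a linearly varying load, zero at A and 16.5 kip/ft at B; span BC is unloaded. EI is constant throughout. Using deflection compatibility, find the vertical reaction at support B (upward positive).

Release continuity at B by inserting a hinge; the redundant is the internal moment M_B. The primary structure is two simply-supported spans AB and BC.
Rotations at B on the released spans (each span's end-slope, ×1/EI):
  span AB: triangular load, peak 16.5: w₀L³/(45EI) = 366.7/EI
  relative rotation θ_0 = (366.7 + 0)/EI = 366.7/EI
A unit hogging moment at B produces rotation L₁/(3EI) + L₂/(3EI) = 6.167/EI.
Compatibility: M_B·(L₁+L₂)/(3EI) = θ_0, giving M_B = 59.46 kip·ft (hogging).
Span AB, ΣM about A with M_B applied at B: R_B^{AB}·10 = 550 + 59.46, so R_B^{AB} = 60.95 kip and R_A = 82.5 − 60.95 = 21.55 kip.
Span BC, ΣM about C: R_B^{BC}·8.5 = 0 + 59.46, so R_B^{BC} = 6.995 kip and R_C = 0 − 6.995 = -6.995 kip.
R_B = 60.95 + 6.995 = 67.94 kip.

R_B = 67.94 kip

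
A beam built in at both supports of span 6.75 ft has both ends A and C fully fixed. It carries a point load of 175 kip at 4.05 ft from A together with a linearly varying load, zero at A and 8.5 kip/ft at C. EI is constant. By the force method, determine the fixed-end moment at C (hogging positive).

Release both end moments; the primary structure is a simply-supported span AC with redundants M_A and M_C.
On the primary (simply-supported) span, the end slopes from the loading are:
  at A: point load 175 at a = 4.05: Pab(L + b)/(6LEI) = 446.5/EI
  at C: point load 175 at a = 4.05: Pab(L + a)/(6LEI) = 510.3/EI
  at A: triangular load, peak 8.5: 7w₀L³/(360EI) = 50.83/EI
  at C: triangular load, peak 8.5: w₀L³/(45EI) = 58.09/EI
  θ_A0 = 497.3/EI,  θ_C0 = 568.4/EI
Flexibility coefficients: a unit moment at one end gives L/(3EI) there and L/(6EI) at the far end, so f₁₁ = f₂₂ = 2.25/EI and f₁₂ = f₂₁ = 1.125/EI.
Compatibility — zero rotation at each built-in end:
  2.25 M_A + 1.125 M_C = 497.3
  1.125 M_A + 2.25 M_C = 568.4
Solving the pair gives M_A = 126.3 kip·ft and M_C = 189.5 kip·ft (hogging).

M_C = 189.5 kip·ft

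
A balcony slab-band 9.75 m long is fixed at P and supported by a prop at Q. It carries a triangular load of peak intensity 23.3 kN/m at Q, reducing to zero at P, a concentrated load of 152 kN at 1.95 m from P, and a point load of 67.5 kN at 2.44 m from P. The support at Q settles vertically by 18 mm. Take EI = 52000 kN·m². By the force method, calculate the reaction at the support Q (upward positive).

Choose R_Q as the redundant. The primary structure is the cantilever fixed at P.
Free-end deflection of the primary structure under the applied loading (downward +):
  triangular load, peak 23.3 at the free end: 11w₀L⁴/(120EI) = 19301/EI
  point load 152 at a = 1.95: Pa²(3L − a)/(6EI) = 2630/EI
  point load 67.5 at a = 2.44: Pa²(3L − a)/(6EI) = 1796/EI
  δ_0 = 23727/EI
Tip deflection under a unit load at Q: L³/(3EI) = 309/EI.
With EI = 52000 kN·m²: δ_0 = 0.45628 m and δ_{QQ} = 0.005941 m/kN.
Compatibility — the beam at Q must follow the support down by 0.018 m: δ_0 − R_Q·δ_{QQ} = 0.018, so R_Q = (0.45628 − 0.018)/0.005941 = 73.77 kN.

R_Q = 73.77 kN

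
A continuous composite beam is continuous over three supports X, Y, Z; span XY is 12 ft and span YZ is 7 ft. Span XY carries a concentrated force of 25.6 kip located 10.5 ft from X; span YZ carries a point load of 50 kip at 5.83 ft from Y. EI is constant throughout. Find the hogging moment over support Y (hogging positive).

M_Y = 30.37 kip·ft

Release continuity at Y by inserting a hinge; the redundant is the internal moment M_Y. The primary structure is two simply-supported spans XY and YZ.
Discontinuity in slope at Y on the released structure — sum the simple-span end rotations:
  span XY: point load 25.6 at a = 10.5: Pab(L + a)/(6LEI) = 126/EI
  span YZ: point load 50 at a = 5.83: Pab(L + b)/(6LEI) = 66.34/EI
  relative rotation θ_0 = (126 + 66.34)/EI = 192.3/EI
A unit hogging moment at Y produces rotation L₁/(3EI) + L₂/(3EI) = 6.333/EI.
Slope continuity at Y: θ_0 = M_Y·6.333/EI, so M_Y = 192.3/6.333 = 30.37 kip·ft (hogging).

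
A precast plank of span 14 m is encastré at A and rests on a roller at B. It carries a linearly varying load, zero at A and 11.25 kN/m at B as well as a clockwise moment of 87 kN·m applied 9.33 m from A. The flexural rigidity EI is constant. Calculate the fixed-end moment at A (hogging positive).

M_A = 99.65 kN·m

Choose R_B as the redundant. The primary structure is the cantilever fixed at A.
Deflection at B on the released cantilever, summing each load's contribution:
  triangular load, peak 11.25 at the free end: 11w₀L⁴/(120EI) = 39616/EI
  clockwise couple 87 at a = 9.33: M₀a(2L − a)/(2EI) = 7577/EI
  δ_0 = 47194/EI
Flexibility coefficient — unit upward force at B: δ_{BB} = L³/(3EI) = 914.7/EI.
Compatibility at B: δ_0 − R_B·δ_{BB} = 0, so R_B = 47194/914.7 = 51.6 kN.
Moment equilibrium about A: M_A = Σ(load moments about A) − R_B·L = 822 − 51.6×14 = 99.65 kN·m.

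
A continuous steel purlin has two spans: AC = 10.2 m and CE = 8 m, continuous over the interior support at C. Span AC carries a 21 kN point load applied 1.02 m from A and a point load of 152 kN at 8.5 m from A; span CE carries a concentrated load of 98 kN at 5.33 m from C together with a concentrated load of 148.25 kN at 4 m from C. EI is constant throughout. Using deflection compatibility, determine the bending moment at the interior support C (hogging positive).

M_C = 265.4 kN·m

Insert a hinge at C; M_C is the redundant, and each span becomes simply supported.
Discontinuity in slope at C on the released structure — sum the simple-span end rotations:
  span AC: point load 21 at a = 1.02: Pab(L + a)/(6LEI) = 36.05/EI
  span AC: point load 152 at a = 8.5: Pab(L + a)/(6LEI) = 671.1/EI
  span CE: point load 98 at a = 5.33: Pab(L + b)/(6LEI) = 310/EI
  span CE: point load 148.25 at a = 4: Pab(L + b)/(6LEI) = 593/EI
  relative rotation θ_0 = (707.2 + 903)/EI = 1610/EI
A unit hogging moment at C produces rotation L₁/(3EI) + L₂/(3EI) = 6.067/EI.
Slope continuity at C: θ_0 = M_C·6.067/EI, so M_C = 1610/6.067 = 265.4 kN·m (hogging).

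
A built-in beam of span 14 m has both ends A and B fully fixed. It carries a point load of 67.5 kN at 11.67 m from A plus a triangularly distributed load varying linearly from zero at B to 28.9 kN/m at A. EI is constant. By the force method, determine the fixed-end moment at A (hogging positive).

Take the two fixed-end moments M_A, M_B as redundants; the released structure is the simple span AB.
Simple-span end rotations at A and B under the given loads:
  at A: point load 67.5 at a = 11.67: Pab(L + b)/(6LEI) = 356.8/EI
  at B: point load 67.5 at a = 11.67: Pab(L + a)/(6LEI) = 560.9/EI
  at A: triangular load, peak 28.9: w₀L³/(45EI) = 1762/EI
  at B: triangular load, peak 28.9: 7w₀L³/(360EI) = 1542/EI
  θ_A0 = 2119/EI,  θ_B0 = 2103/EI
Flexibility coefficients: a unit moment at one end gives L/(3EI) there and L/(6EI) at the far end, so f₁₁ = f₂₂ = 4.667/EI and f₁₂ = f₂₁ = 2.333/EI.
Compatibility — zero rotation at each built-in end:
  4.667 M_A + 2.333 M_B = 2119
  2.333 M_A + 4.667 M_B = 2103
Solving the pair gives M_A = 305 kN·m and M_B = 298.1 kN·m (hogging).

M_A = 305 kN·m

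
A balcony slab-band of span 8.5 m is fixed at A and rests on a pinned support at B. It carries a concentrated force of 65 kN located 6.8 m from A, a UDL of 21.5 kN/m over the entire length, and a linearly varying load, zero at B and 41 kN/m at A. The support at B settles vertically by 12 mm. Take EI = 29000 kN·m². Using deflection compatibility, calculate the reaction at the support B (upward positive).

R_B = 147.4 kN

Release the roller at B. Primary structure: cantilever fixed at A.
Primary-structure tip deflection at B by superposition:
  point load 65 at a = 6.8: Pa²(3L − a)/(6EI) = 9367/EI
  UDL 21.5: wL⁴/(8EI) = 14029/EI
  triangular load, peak 41 at the fixed end: w₀L⁴/(30EI) = 7134/EI
  δ_0 = 30530/EI
Tip deflection under a unit load at B: L³/(3EI) = 204.7/EI.
With EI = 29000 kN·m²: δ_0 = 1.0528 m and δ_{BB} = 0.007059 m/kN.
Compatibility — the beam at B must follow the support down by 0.012 m: δ_0 − R_B·δ_{BB} = 0.012, so R_B = (1.0528 − 0.012)/0.007059 = 147.4 kN.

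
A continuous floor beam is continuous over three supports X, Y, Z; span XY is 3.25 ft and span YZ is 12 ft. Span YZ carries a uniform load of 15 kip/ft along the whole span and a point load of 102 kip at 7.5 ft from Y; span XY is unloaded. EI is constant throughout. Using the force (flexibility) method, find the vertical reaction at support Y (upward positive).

Release continuity at Y by inserting a hinge; the redundant is the internal moment M_Y. The primary structure is two simply-supported spans XY and YZ.
End slopes at the hinge Y, treating each span as simply supported:
  span YZ: UDL 15: wL³/(24EI) = 1080/EI
  span YZ: point load 102 at a = 7.5: Pab(L + b)/(6LEI) = 788.9/EI
  relative rotation θ_0 = (0 + 1869)/EI = 1869/EI
A unit hogging moment at Y produces rotation L₁/(3EI) + L₂/(3EI) = 5.083/EI.
Compatibility: M_Y·(L₁+L₂)/(3EI) = θ_0, giving M_Y = 367.7 kip·ft (hogging).
Span XY, ΣM about X with M_Y applied at Y: R_Y^{XY}·3.25 = 0 + 367.7, so R_Y^{XY} = 113.1 kip and R_X = 0 − 113.1 = -113.1 kip.
Span YZ, ΣM about Z: R_Y^{YZ}·12 = 1539 + 367.7, so R_Y^{YZ} = 158.9 kip and R_Z = 282 − 158.9 = 123.1 kip.
R_Y = 113.1 + 158.9 = 272 kip.

R_Y = 272 kip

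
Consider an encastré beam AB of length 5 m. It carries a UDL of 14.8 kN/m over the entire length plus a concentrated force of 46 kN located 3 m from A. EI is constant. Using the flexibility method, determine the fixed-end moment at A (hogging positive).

Take the two fixed-end moments M_A, M_B as redundants; the released structure is the simple span AB.
On the primary (simply-supported) span, the end slopes from the loading are:
  at A: UDL 14.8: wL³/(24EI) = 77.08/EI
  at B: UDL 14.8: wL³/(24EI) = 77.08/EI
  at A: point load 46 at a = 3: Pab(L + b)/(6LEI) = 64.4/EI
  at B: point load 46 at a = 3: Pab(L + a)/(6LEI) = 73.6/EI
  θ_A0 = 141.5/EI,  θ_B0 = 150.7/EI
Flexibility coefficients: a unit moment at one end gives L/(3EI) there and L/(6EI) at the far end, so f₁₁ = f₂₂ = 1.667/EI and f₁₂ = f₂₁ = 0.8333/EI.
Compatibility — zero rotation at each built-in end:
  1.667 M_A + 0.8333 M_B = 141.5
  0.8333 M_A + 1.667 M_B = 150.7
Solving the pair gives M_A = 52.91 kN·m and M_B = 63.95 kN·m (hogging).

M_A = 52.91 kN·m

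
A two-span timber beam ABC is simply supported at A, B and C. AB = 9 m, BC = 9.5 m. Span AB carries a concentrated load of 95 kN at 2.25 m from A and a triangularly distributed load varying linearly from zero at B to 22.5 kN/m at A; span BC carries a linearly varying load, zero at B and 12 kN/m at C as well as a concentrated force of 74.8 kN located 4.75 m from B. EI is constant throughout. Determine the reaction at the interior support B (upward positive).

R_B = 157.5 kN

Release continuity at B by inserting a hinge; the redundant is the internal moment M_B. The primary structure is two simply-supported spans AB and BC.
Rotations at B on the released spans (each span's end-slope, ×1/EI):
  span AB: point load 95 at a = 2.25: Pab(L + a)/(6LEI) = 300.6/EI
  span AB: triangular load, peak 22.5: 7w₀L³/(360EI) = 318.9/EI
  span BC: triangular load, peak 12: 7w₀L³/(360EI) = 200.1/EI
  span BC: point load 74.8 at a = 4.75: Pab(L + b)/(6LEI) = 421.9/EI
  relative rotation θ_0 = (619.5 + 622)/EI = 1241/EI
A unit hogging moment at B produces rotation L₁/(3EI) + L₂/(3EI) = 6.167/EI.
Slope continuity at B: θ_0 = M_B·6.167/EI, so M_B = 1241/6.167 = 201.3 kN·m (hogging).
Span AB, ΣM about A with M_B applied at B: R_B^{AB}·9 = 517.5 + 201.3, so R_B^{AB} = 79.87 kN and R_A = 196.2 − 79.87 = 116.4 kN.
Span BC, ΣM about C: R_B^{BC}·9.5 = 535.8 + 201.3, so R_B^{BC} = 77.59 kN and R_C = 131.8 − 77.59 = 54.21 kN.
R_B = 79.87 + 77.59 = 157.5 kN.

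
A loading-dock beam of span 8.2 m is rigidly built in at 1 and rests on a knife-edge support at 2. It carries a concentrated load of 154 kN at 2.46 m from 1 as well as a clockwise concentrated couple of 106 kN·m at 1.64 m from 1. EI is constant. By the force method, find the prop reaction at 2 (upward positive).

Remove the prop at 2; the released (primary) structure is a cantilever built in at 1.
Deflection at 2 on the released cantilever, summing each load's contribution:
  point load 154 at a = 2.46: Pa²(3L − a)/(6EI) = 3439/EI
  clockwise couple 106 at a = 1.64: M₀a(2L − a)/(2EI) = 1283/EI
  δ_0 = 4722/EI
Flexibility coefficient — unit upward force at 2: δ_{22} = L³/(3EI) = 183.8/EI.
Compatibility at 2: δ_0 − R_2·δ_{22} = 0, so R_2 = 4722/183.8 = 25.69 kN.

R_2 = 25.69 kN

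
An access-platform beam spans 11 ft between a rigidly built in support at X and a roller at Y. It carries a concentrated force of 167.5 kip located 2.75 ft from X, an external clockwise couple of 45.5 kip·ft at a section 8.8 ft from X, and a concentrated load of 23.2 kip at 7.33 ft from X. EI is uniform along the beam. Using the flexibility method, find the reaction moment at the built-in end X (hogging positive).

Remove the prop at Y; the released (primary) structure is a cantilever built in at X.
Primary-structure tip deflection at Y by superposition:
  point load 167.5 at a = 2.75: Pa²(3L − a)/(6EI) = 6386/EI
  clockwise couple 45.5 at a = 8.8: M₀a(2L − a)/(2EI) = 2643/EI
  point load 23.2 at a = 7.33: Pa²(3L − a)/(6EI) = 5333/EI
  δ_0 = 14362/EI
Flexibility coefficient — unit upward force at Y: δ_{YY} = L³/(3EI) = 443.7/EI.
The prop prevents deflection at Y: R_Y = δ_0/δ_{YY} = 14362/443.7 = 32.37 kip.
Moment equilibrium about X: M_X = Σ(load moments about X) − R_Y·L = 676.2 − 32.37×11 = 320.1 kip·ft.

M_X = 320.1 kip·ft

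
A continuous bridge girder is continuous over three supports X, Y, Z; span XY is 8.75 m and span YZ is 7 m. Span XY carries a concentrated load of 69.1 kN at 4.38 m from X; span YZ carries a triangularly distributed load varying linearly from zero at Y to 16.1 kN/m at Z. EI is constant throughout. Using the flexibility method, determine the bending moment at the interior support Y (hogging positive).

M_Y = 83.46 kN·m

Release continuity at Y by inserting a hinge; the redundant is the internal moment M_Y. The primary structure is two simply-supported spans XY and YZ.
End slopes at the hinge Y, treating each span as simply supported:
  span XY: point load 69.1 at a = 4.38: Pab(L + a)/(6LEI) = 330.8/EI
  span YZ: triangular load, peak 16.1: 7w₀L³/(360EI) = 107.4/EI
  relative rotation θ_0 = (330.8 + 107.4)/EI = 438.2/EI
A unit hogging moment at Y produces rotation L₁/(3EI) + L₂/(3EI) = 5.25/EI.
Slope continuity at Y: θ_0 = M_Y·5.25/EI, so M_Y = 438.2/5.25 = 83.46 kN·m (hogging).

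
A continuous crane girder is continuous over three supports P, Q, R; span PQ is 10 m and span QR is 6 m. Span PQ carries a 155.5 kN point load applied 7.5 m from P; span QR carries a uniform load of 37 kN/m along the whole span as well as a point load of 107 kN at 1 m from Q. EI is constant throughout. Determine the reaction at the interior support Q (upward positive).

R_Q = 384.1 kN

Take M_Q as the redundant. Released structure: two simple spans PQ and QR with a hinge at Q.
Rotations at Q on the released spans (each span's end-slope, ×1/EI):
  span PQ: point load 155.5 at a = 7.5: Pab(L + a)/(6LEI) = 850.4/EI
  span QR: UDL 37: wL³/(24EI) = 333/EI
  span QR: point load 107 at a = 1: Pab(L + b)/(6LEI) = 163.5/EI
  relative rotation θ_0 = (850.4 + 496.5)/EI = 1347/EI
A unit hogging moment at Q produces rotation L₁/(3EI) + L₂/(3EI) = 5.333/EI.
Slope continuity at Q: θ_0 = M_Q·5.333/EI, so M_Q = 1347/5.333 = 252.5 kN·m (hogging).
Span PQ, ΣM about P with M_Q applied at Q: R_Q^{PQ}·10 = 1166 + 252.5, so R_Q^{PQ} = 141.9 kN and R_P = 155.5 − 141.9 = 13.62 kN.
Span QR, ΣM about R: R_Q^{QR}·6 = 1201 + 252.5, so R_Q^{QR} = 242.3 kN and R_R = 329 − 242.3 = 86.74 kN.
R_Q = 141.9 + 242.3 = 384.1 kN.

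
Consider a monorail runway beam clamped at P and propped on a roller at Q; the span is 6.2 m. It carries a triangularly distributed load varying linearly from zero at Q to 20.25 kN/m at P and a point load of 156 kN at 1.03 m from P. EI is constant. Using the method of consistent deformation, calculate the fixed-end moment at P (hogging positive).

Remove the prop at Q; the released (primary) structure is a cantilever built in at P.
Downward deflection at the released point Q due to the loads:
  triangular load, peak 20.25 at the fixed end: w₀L⁴/(30EI) = 997.4/EI
  point load 156 at a = 1.03: Pa²(3L − a)/(6EI) = 484.6/EI
  δ_0 = 1482/EI
Flexibility coefficient — unit upward force at Q: δ_{QQ} = L³/(3EI) = 79.44/EI.
The prop prevents deflection at Q: R_Q = δ_0/δ_{QQ} = 1482/79.44 = 18.66 kN.
Moment equilibrium about P: M_P = Σ(load moments about P) − R_Q·L = 290.4 − 18.66×6.2 = 174.8 kN·m.

M_P = 174.8 kN·m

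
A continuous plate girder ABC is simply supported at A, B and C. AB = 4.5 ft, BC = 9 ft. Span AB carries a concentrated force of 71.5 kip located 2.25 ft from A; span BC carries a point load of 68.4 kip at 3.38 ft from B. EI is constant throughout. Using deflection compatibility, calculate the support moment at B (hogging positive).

M_B = 98.28 kip·ft

Insert a hinge at B; M_B is the redundant, and each span becomes simply supported.
End slopes at the hinge B, treating each span as simply supported:
  span AB: point load 71.5 at a = 2.25: Pab(L + a)/(6LEI) = 90.49/EI
  span BC: point load 68.4 at a = 3.38: Pab(L + b)/(6LEI) = 351.8/EI
  relative rotation θ_0 = (90.49 + 351.8)/EI = 442.3/EI
A unit hogging moment at B produces rotation L₁/(3EI) + L₂/(3EI) = 4.5/EI.
Compatibility: M_B·(L₁+L₂)/(3EI) = θ_0, giving M_B = 98.28 kip·ft (hogging).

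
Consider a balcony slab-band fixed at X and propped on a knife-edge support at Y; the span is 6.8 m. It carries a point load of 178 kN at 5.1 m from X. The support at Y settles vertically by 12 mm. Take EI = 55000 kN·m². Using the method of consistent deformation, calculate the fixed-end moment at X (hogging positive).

Choose R_Y as the redundant. The primary structure is the cantilever fixed at X.
Primary-structure tip deflection at Y by superposition:
  point load 178 at a = 5.1: Pa²(3L − a)/(6EI) = 11806/EI
Tip deflection under a unit load at Y: L³/(3EI) = 104.8/EI.
With EI = 55000 kN·m²: δ_0 = 0.21465 m and δ_{YY} = 0.001906 m/kN.
Compatibility — the beam at Y must follow the support down by 0.012 m: δ_0 − R_Y·δ_{YY} = 0.012, so R_Y = (0.21465 − 0.012)/0.001906 = 106.3 kN.
Moment equilibrium about X: M_X = Σ(load moments about X) − R_Y·L = 907.8 − 106.3×6.8 = 184.7 kN·m.

M_X = 184.7 kN·m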